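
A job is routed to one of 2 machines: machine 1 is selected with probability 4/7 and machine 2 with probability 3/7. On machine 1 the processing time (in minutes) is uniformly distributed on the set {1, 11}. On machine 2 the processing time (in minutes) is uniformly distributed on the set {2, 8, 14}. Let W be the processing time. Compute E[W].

E[W | machine 1] = (1+11)/2 = 6.
E[W | machine 2] = (2+8+14)/3 = 8.
By the law of total expectation,
E[W] = (4/7)·(6) + (3/7)·(8) = 48/7.

48/7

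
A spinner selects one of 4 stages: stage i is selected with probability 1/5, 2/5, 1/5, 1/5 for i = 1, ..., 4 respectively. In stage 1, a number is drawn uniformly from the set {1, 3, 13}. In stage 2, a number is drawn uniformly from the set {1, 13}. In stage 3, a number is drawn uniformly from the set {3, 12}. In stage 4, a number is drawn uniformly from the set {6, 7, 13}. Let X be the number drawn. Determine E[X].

43/6

E[X | stage 1] = (1+3+13)/3 = 17/3.
E[X | stage 2] = (1+13)/2 = 7.
E[X | stage 3] = (3+12)/2 = 15/2.
E[X | stage 4] = (6+7+13)/3 = 26/3.
E[X] = (1/5)·(17/3) + (2/5)·(7) + (1/5)·(15/2) + (1/5)·(26/3) = 43/6.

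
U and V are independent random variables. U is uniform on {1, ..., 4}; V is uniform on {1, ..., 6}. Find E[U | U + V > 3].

8/3

P(U + V > 3) = 7/8.
Summing U·P(x,y) over outcomes with U + V > 3 gives 7/3.
E[U | U + V > 3] = (7/3) / (7/8) = 8/3.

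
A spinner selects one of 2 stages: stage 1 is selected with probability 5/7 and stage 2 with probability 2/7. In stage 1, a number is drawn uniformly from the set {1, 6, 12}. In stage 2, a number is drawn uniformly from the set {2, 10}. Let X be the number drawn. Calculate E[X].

E[X | stage 1] = (1+6+12)/3 = 19/3.
E[X | stage 2] = (2+10)/2 = 6.
By the law of total expectation,
E[X] = (5/7)·(19/3) + (2/7)·(6) = 131/21.

131/21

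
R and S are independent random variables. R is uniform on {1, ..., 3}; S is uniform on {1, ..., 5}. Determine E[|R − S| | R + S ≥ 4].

7/4

P(R + S ≥ 4) = 4/5.
Summing |R−S|·P(x,y) over outcomes with R + S ≥ 4 gives 7/5.
E[|R − S| | R + S ≥ 4] = (7/5) / (4/5) = 7/4.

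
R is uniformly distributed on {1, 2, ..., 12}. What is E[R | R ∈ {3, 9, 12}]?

P(R ∈ {3, 9, 12}) = 1/4.
Σ over the event: 3·1/12 + 9·1/12 + 12·1/12 = 2.
E[R | R ∈ {3, 9, 12}] = (2) / (1/4) = 8.

8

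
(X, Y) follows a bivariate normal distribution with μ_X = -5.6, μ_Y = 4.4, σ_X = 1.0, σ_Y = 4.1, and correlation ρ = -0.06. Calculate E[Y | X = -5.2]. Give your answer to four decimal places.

The regression of Y on X has slope ρ·σ_Y/σ_X and passes through (μ_X, μ_Y).
E[Y | X=-5.2] = 4.4 + (-0.06)·(4.1/1.0)·(-5.2 − (-5.6)) = 4.4 + (-0.246)·(0.4) = 4.3016.

4.3016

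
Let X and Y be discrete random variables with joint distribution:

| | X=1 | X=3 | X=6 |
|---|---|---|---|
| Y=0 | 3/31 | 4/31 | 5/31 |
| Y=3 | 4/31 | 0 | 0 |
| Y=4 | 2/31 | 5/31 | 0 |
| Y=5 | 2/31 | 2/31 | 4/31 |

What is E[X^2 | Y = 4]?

47/7

P(Y = 4) = 7/31.
Σ X^2·P over the event = 1·(2/31) + 9·(5/31) = 47/31.
E[X^2 | Y = 4] = (47/31) / (7/31) = 47/7.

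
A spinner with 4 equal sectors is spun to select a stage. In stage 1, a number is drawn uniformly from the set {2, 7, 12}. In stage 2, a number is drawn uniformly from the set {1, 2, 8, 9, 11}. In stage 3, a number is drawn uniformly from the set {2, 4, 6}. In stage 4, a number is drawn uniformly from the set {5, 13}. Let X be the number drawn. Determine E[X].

131/20

E[X | stage 1] = (2+7+12)/3 = 7.
E[X | stage 2] = (1+2+8+9+11)/5 = 31/5.
E[X | stage 3] = (2+4+6)/3 = 4.
E[X | stage 4] = (5+13)/2 = 9.
By the law of total expectation,
E[X] = (1/4)·(7) + (1/4)·(31/5) + (1/4)·(4) + (1/4)·(9) = 131/20.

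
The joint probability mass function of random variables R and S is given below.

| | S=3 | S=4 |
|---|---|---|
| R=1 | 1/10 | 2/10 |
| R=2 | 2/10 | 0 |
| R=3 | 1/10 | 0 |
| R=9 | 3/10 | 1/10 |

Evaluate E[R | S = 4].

11/3

P(S = 4) = 3/10.
Σ R·P over the event = 1·(2/10) + 9·(1/10) = 11/10.
E[R | S = 4] = (11/10) / (3/10) = 11/3.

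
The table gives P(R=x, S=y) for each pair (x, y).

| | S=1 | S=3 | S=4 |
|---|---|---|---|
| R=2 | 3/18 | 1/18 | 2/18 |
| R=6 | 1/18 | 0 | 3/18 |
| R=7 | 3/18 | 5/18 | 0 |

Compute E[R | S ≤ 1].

P(S ≤ 1) = 7/18.
Σ R·P over the event = 2·(3/18) + 6·(1/18) + 7·(3/18) = 11/6.
E[R | S ≤ 1] = (11/6) / (7/18) = 33/7.

33/7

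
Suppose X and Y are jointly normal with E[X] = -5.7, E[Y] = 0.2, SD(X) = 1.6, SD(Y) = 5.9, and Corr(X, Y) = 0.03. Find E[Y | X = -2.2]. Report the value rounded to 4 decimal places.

E[Y | X=x] = μ_Y + ρ(σ_Y/σ_X)(x − μ_X) for jointly normal variables.
E[Y | X=-2.2] = 0.2 + (0.03)·(5.9/1.6)·(-2.2 − (-5.7)) = 0.2 + (0.11063)·(3.5) = 0.5872.

0.5872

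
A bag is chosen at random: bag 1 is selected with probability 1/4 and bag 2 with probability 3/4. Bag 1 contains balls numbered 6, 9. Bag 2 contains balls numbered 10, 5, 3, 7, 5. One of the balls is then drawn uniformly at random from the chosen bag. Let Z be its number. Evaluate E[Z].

51/8

E[Z | bag 1] = (6+9)/2 = 15/2.
E[Z | bag 2] = (10+5+3+7+5)/5 = 6.
E[Z] = (1/4)·(15/2) + (3/4)·(6) = 51/8.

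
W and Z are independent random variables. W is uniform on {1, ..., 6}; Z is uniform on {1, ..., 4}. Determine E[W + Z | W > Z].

P(W > Z) = 7/12.
Summing (W+Z)·P(x,y) over outcomes with W > Z gives 47/12.
E[W + Z | W > Z] = (47/12) / (7/12) = 47/7.

47/7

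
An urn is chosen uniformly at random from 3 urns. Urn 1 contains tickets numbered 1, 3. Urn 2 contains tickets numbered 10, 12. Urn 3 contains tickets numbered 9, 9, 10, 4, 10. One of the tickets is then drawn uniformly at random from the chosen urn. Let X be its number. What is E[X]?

E[X | urn 1] = (1+3)/2 = 2.
E[X | urn 2] = (10+12)/2 = 11.
E[X | urn 3] = (9+9+10+4+10)/5 = 42/5.
E[X] = (1/3)·(2) + (1/3)·(11) + (1/3)·(42/5) = 107/15.

107/15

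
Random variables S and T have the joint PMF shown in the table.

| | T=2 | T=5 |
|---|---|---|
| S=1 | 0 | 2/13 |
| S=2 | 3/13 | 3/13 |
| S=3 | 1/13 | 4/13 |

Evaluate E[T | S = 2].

7/2

P(S = 2) = 6/13.
Σ T·P over the event = 2·(3/13) + 5·(3/13) = 21/13.
E[T | S = 2] = (21/13) / (6/13) = 7/2.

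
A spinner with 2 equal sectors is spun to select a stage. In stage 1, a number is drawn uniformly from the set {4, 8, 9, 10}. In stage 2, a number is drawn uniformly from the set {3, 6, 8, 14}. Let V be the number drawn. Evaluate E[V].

E[V | stage 1] = (4+8+9+10)/4 = 31/4.
E[V | stage 2] = (3+6+8+14)/4 = 31/4.
By the law of total expectation,
E[V] = (1/2)·(31/4) + (1/2)·(31/4) = 31/4.

31/4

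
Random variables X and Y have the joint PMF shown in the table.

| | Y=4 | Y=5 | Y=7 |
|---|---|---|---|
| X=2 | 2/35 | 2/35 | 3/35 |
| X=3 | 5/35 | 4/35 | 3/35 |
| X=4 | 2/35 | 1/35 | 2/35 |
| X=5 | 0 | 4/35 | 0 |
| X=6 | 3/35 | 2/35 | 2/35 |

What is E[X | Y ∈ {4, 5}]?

P(Y ∈ {4, 5}) = 5/7.
Summing X·P(X=x,Y=y) over the conditioning event gives 97/35.
E[X | Y ∈ {4, 5}] = (97/35) / (5/7) = 97/25.

97/25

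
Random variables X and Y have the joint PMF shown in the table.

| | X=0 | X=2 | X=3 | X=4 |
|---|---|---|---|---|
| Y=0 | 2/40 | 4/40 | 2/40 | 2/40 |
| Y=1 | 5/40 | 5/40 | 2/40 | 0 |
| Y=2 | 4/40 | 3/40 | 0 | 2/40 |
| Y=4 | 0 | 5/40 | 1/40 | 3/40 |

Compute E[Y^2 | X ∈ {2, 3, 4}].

P(X ∈ {2, 3, 4}) = 29/40.
Summing Y^2·P(X=x,Y=y) over the conditioning event gives 171/40.
E[Y^2 | X ∈ {2, 3, 4}] = (171/40) / (29/40) = 171/29.

171/29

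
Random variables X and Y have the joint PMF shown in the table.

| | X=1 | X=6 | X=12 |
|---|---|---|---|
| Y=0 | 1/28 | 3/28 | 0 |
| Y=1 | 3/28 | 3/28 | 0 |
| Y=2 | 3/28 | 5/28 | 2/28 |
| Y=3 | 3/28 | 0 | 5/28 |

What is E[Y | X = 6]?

13/11

P(X = 6) = 11/28.
Summing Y·P(X=x,Y=y) over the conditioning event gives 13/28.
E[Y | X = 6] = (13/28) / (11/28) = 13/11.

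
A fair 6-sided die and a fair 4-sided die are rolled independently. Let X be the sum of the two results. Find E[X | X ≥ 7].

P(X ≥ 7) = 5/12.
Σ over the event: 7·1/6 + 8·1/8 + 9·1/12 + 10·1/24 = 10/3.
E[X | X ≥ 7] = (10/3) / (5/12) = 8.

8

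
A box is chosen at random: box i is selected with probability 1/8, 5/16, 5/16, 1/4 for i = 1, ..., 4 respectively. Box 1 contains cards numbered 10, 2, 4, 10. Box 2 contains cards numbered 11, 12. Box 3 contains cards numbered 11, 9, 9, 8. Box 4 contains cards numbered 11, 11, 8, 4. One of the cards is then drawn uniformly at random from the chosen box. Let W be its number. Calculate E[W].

603/64

E[W | box 1] = (10+2+4+10)/4 = 13/2.
E[W | box 2] = (11+12)/2 = 23/2.
E[W | box 3] = (11+9+9+8)/4 = 37/4.
E[W | box 4] = (11+11+8+4)/4 = 17/2.
E[W] = (1/8)·(13/2) + (5/16)·(23/2) + (5/16)·(37/4) + (1/4)·(17/2) = 603/64.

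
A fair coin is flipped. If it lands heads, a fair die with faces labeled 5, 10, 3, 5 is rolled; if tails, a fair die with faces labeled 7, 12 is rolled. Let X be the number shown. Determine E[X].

E[X | heads] = (5+10+3+5)/4 = 23/4.
E[X | tails] = (7+12)/2 = 19/2.
By the law of total expectation,
E[X] = (1/2)·(23/4) + (1/2)·(19/2) = 61/8.

61/8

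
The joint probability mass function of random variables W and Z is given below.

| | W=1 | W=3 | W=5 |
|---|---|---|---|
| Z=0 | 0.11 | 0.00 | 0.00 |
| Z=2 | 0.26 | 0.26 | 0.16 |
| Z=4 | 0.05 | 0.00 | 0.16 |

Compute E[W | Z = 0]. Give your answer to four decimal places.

P(Z = 0) = 0.11.
Summing W·P(W=x,Z=y) over the conditioning event gives 0.11.
E[W | Z = 0] = (0.11) / (0.11) = 1.0000.

1.0000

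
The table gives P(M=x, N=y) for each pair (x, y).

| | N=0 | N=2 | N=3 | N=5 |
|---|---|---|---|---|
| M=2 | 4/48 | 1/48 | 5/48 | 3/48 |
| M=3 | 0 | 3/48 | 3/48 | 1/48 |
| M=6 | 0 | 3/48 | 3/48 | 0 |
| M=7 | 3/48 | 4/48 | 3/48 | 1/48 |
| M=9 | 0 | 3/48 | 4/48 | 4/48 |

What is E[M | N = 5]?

P(N = 5) = 3/16.
Summing M·P(M=x,N=y) over the conditioning event gives 13/12.
E[M | N = 5] = (13/12) / (3/16) = 52/9.

52/9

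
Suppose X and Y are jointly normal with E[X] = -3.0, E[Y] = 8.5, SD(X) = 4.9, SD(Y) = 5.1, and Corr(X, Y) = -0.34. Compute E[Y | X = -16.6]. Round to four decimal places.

The regression of Y on X has slope ρ·σ_Y/σ_X and passes through (μ_X, μ_Y).
E[Y | X=-16.6] = 8.5 + (-0.34)·(5.1/4.9)·(-16.6 − (-3.0)) = 8.5 + (-0.353878)·(-13.6) = 13.3127.

13.3127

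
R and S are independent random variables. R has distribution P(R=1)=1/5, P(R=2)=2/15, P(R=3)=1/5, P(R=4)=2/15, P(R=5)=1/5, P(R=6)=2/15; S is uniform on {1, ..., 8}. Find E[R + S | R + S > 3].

927/112

P(R + S > 3) = 14/15.
Summing (R+S)·P(x,y) over outcomes with R + S > 3 gives 309/40.
E[R + S | R + S > 3] = (309/40) / (14/15) = 927/112.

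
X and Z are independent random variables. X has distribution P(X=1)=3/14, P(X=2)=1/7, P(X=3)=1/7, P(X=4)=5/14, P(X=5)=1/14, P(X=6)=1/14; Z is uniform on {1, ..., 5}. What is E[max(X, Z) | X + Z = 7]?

49/11

P(X + Z = 7) = 11/70.
Summing max(X,Z)·P(x,y) over outcomes with X + Z = 7 gives 7/10.
E[max(X, Z) | X + Z = 7] = (7/10) / (11/70) = 49/11.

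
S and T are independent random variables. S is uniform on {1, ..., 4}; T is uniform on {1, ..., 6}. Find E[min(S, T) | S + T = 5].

3/2

P(S + T = 5) = 1/6.
Summing min(S,T)·P(x,y) over outcomes with S + T = 5 gives 1/4.
E[min(S, T) | S + T = 5] = (1/4) / (1/6) = 3/2.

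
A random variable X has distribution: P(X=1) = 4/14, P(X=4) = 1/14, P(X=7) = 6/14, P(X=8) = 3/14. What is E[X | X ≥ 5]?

P(X ≥ 5) = 9/14.
Σ over the event: 7·3/7 + 8·3/14 = 33/7.
E[X | X ≥ 5] = (33/7) / (9/14) = 22/3.

22/3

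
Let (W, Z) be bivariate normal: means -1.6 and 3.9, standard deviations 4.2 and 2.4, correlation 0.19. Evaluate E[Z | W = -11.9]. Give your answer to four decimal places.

For a bivariate normal, E[Z | W=x] = μ_Z + ρ·(σ_Z/σ_W)·(x − μ_W).
E[Z | W=-11.9] = 3.9 + (0.19)·(2.4/4.2)·(-11.9 − (-1.6)) = 3.9 + (0.10857)·(-10.3) = 2.7817.

2.7817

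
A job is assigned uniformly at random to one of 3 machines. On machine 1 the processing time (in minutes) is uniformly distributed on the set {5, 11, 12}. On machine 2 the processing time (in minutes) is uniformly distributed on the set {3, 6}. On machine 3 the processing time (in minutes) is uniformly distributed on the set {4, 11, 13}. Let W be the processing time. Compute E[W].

139/18

E[W | machine 1] = (5+11+12)/3 = 28/3.
E[W | machine 2] = (3+6)/2 = 9/2.
E[W | machine 3] = (4+11+13)/3 = 28/3.
E[W] = (1/3)·(28/3) + (1/3)·(9/2) + (1/3)·(28/3) = 139/18.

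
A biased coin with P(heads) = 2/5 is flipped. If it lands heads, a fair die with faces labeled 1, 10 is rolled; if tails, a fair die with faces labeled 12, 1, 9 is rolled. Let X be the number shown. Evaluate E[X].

E[X | heads] = (1+10)/2 = 11/2.
E[X | tails] = (12+1+9)/3 = 22/3.
By the law of total expectation,
E[X] = (2/5)·(11/2) + (3/5)·(22/3) = 33/5.

33/5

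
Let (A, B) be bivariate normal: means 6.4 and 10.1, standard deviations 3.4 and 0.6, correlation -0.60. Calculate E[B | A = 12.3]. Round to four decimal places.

9.4753

E[B | A=x] = μ_B + ρ(σ_B/σ_A)(x − μ_A) for jointly normal variables.
E[B | A=12.3] = 10.1 + (-0.60)·(0.6/3.4)·(12.3 − (6.4)) = 10.1 + (-0.10588)·(5.9) = 9.4753.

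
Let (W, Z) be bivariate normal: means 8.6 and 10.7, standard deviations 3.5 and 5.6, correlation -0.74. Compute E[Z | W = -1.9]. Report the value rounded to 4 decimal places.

The regression of Z on W has slope ρ·σ_Z/σ_W and passes through (μ_W, μ_Z).
E[Z | W=-1.9] = 10.7 + (-0.74)·(5.6/3.5)·(-1.9 − (8.6)) = 10.7 + (-1.184)·(-10.5) = 23.1320.

23.1320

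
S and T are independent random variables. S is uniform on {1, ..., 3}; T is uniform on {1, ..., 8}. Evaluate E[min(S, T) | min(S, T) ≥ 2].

17/7

P(min(S, T) ≥ 2) = 7/12.
Summing min(S,T)·P(x,y) over outcomes with min(S, T) ≥ 2 gives 17/12.
E[min(S, T) | min(S, T) ≥ 2] = (17/12) / (7/12) = 17/7.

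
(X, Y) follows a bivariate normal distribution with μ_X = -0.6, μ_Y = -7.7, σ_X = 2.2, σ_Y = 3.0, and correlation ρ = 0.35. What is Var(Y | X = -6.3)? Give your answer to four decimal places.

Var(Y | X=x) = (1 − ρ²)·σ_Y².
Var(Y | X=-6.3) = (3.0)²·(1 − (0.35)²) = 9·0.8775 = 7.8975.

7.8975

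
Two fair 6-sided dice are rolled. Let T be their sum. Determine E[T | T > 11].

12

P(T > 11) = 1/36.
Σ over the event: 12·1/36 = 1/3.
E[T | T > 11] = (1/3) / (1/36) = 12.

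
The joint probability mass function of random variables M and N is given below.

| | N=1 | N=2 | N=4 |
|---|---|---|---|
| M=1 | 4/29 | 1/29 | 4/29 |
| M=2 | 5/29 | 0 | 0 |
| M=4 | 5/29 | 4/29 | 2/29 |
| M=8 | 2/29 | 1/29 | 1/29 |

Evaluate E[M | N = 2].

P(N = 2) = 6/29.
Σ M·P over the event = 1·(1/29) + 4·(4/29) + 8·(1/29) = 25/29.
E[M | N = 2] = (25/29) / (6/29) = 25/6.

25/6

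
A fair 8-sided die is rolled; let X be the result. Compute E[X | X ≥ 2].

Given X ≥ 2, X is equally likely to be any of {2, 3, 4, 5, 6, 7, 8}.
E[X | X ≥ 2] = (2 + 3 + 4 + 5 + 6 + 7 + 8) / 7 = 5.

5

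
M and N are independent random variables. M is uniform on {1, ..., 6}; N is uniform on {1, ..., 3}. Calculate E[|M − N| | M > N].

31/12

P(M > N) = 2/3.
Summing |M−N|·P(x,y) over outcomes with M > N gives 31/18.
E[|M − N| | M > N] = (31/18) / (2/3) = 31/12.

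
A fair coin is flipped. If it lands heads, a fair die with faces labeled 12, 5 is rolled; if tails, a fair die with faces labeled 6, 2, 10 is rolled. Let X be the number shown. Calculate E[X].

29/4

E[X | heads] = (12+5)/2 = 17/2.
E[X | tails] = (6+2+10)/3 = 6.
E[X] = (1/2)·(17/2) + (1/2)·(6) = 29/4.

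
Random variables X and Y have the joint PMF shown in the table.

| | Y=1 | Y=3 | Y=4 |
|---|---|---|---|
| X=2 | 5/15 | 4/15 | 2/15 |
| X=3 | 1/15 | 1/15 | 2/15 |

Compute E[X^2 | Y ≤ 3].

P(Y ≤ 3) = 11/15.
Σ X^2·P over the event = 4·(5/15) + 4·(4/15) + 9·(1/15) + 9·(1/15) = 18/5.
E[X^2 | Y ≤ 3] = (18/5) / (11/15) = 54/11.

54/11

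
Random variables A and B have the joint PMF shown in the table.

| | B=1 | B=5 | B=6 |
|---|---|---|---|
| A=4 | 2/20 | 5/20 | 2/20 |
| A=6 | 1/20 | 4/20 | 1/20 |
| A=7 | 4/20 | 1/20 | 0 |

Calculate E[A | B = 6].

14/3

P(B = 6) = 3/20.
Summing A·P(A=x,B=y) over the conditioning event gives 7/10.
E[A | B = 6] = (7/10) / (3/20) = 14/3.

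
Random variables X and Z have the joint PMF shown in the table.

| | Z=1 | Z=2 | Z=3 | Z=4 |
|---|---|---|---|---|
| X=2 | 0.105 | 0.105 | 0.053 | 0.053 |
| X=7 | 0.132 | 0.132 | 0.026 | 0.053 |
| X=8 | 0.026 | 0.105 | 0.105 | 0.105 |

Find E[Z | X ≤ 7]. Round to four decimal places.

P(X ≤ 7) = 0.659.
Σ Z·P over the event = 1·(0.105) + 2·(0.105) + 3·(0.053) + 4·(0.053) + 1·(0.132) + 2·(0.132) + 3·(0.026) + 4·(0.053) = 1.372.
E[Z | X ≤ 7] = (1.372) / (0.659) = 2.0819.

2.0819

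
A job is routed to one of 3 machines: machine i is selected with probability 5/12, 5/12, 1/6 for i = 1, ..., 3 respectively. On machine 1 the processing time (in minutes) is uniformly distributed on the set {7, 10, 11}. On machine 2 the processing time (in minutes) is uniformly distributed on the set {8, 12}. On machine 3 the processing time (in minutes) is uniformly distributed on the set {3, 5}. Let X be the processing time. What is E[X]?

157/18

E[X | machine 1] = (7+10+11)/3 = 28/3.
E[X | machine 2] = (8+12)/2 = 10.
E[X | machine 3] = (3+5)/2 = 4.
E[X] = (5/12)·(28/3) + (5/12)·(10) + (1/6)·(4) = 157/18.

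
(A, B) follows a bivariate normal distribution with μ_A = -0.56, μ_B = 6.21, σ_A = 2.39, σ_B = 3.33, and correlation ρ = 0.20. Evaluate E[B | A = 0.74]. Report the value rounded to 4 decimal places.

The regression of B on A has slope ρ·σ_B/σ_A and passes through (μ_A, μ_B).
E[B | A=0.74] = 6.21 + (0.20)·(3.33/2.39)·(0.74 − (-0.56)) = 6.21 + (0.27866)·(1.3) = 6.5723.

6.5723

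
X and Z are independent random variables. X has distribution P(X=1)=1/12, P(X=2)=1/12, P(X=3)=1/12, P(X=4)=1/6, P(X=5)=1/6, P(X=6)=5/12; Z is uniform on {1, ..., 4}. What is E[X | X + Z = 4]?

2

P(X + Z = 4) = 1/16.
Summing X·P(x,y) over outcomes with X + Z = 4 gives 1/8.
E[X | X + Z = 4] = (1/8) / (1/16) = 2.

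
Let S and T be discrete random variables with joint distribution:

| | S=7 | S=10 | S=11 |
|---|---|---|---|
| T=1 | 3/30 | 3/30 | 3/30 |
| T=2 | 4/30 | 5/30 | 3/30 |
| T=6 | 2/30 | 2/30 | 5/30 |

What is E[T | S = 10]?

5/2

P(S = 10) = 1/3.
Σ T·P over the event = 1·(3/30) + 2·(5/30) + 6·(2/30) = 5/6.
E[T | S = 10] = (5/6) / (1/3) = 5/2.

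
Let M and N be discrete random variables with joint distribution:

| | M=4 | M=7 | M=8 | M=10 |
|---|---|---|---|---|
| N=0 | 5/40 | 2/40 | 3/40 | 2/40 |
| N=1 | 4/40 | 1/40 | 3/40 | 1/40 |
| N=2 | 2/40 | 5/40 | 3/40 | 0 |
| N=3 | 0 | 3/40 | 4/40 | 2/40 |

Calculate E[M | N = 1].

P(N = 1) = 9/40.
Σ M·P over the event = 4·(4/40) + 7·(1/40) + 8·(3/40) + 10·(1/40) = 57/40.
E[M | N = 1] = (57/40) / (9/40) = 19/3.

19/3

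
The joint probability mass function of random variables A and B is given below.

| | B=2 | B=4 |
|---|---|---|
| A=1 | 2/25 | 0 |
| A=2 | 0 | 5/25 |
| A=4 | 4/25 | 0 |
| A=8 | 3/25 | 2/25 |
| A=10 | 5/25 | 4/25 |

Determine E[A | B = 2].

P(B = 2) = 14/25.
Σ A·P over the event = 1·(2/25) + 4·(4/25) + 8·(3/25) + 10·(5/25) = 92/25.
E[A | B = 2] = (92/25) / (14/25) = 46/7.

46/7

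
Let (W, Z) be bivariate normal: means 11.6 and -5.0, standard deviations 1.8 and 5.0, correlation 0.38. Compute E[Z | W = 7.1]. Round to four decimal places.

For a bivariate normal, E[Z | W=x] = μ_Z + ρ·(σ_Z/σ_W)·(x − μ_W).
E[Z | W=7.1] = -5.0 + (0.38)·(5.0/1.8)·(7.1 − (11.6)) = -5.0 + (1.05556)·(-4.5) = -9.7500.

-9.7500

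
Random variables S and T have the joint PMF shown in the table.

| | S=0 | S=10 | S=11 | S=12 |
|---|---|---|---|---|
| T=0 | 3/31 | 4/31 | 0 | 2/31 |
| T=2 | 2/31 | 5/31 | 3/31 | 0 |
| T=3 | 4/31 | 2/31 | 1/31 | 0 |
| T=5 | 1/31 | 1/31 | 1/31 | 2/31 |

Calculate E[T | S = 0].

21/10

P(S = 0) = 10/31.
Σ T·P over the event = 0·(3/31) + 2·(2/31) + 3·(4/31) + 5·(1/31) = 21/31.
E[T | S = 0] = (21/31) / (10/31) = 21/10.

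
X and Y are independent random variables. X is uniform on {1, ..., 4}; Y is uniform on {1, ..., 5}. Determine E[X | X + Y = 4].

Outcomes with X + Y = 4: (1,3), (2,2), (3,1), each with probability 1/20.
E[X | X + Y = 4] = (1 + 2 + 3) / 3 = 2.

2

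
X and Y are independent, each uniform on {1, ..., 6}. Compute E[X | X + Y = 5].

P(X + Y = 5) = 1/9.
Summing X·P(x,y) over outcomes with X + Y = 5 gives 5/18.
E[X | X + Y = 5] = (5/18) / (1/9) = 5/2.

5/2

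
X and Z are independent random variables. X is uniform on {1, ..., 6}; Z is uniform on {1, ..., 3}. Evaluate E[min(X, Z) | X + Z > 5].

Outcomes with X + Z > 5: (3,3), (4,2), (4,3), (5,1), (5,2), (5,3), (6,1), (6,2), (6,3), each with probability 1/18.
E[min(X, Z) | X + Z > 5] = (3 + 2 + 3 + 1 + 2 + 3 + 1 + 2 + 3) / 9 = 20/9.

20/9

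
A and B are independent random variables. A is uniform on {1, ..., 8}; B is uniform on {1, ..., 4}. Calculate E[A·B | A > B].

P(A > B) = 11/16.
Summing AB·P(x,y) over outcomes with A > B gives 295/32.
E[A·B | A > B] = (295/32) / (11/16) = 295/22.

295/22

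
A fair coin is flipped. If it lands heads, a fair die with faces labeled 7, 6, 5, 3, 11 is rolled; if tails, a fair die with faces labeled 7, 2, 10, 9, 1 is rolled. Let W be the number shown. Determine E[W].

61/10

E[W | heads] = (7+6+5+3+11)/5 = 32/5.
E[W | tails] = (7+2+10+9+1)/5 = 29/5.
E[W] = (1/2)·(32/5) + (1/2)·(29/5) = 61/10.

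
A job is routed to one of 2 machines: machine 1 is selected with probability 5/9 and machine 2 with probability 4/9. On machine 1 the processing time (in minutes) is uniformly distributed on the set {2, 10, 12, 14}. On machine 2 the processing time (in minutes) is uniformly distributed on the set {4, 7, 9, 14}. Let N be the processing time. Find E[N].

E[N | machine 1] = (2+10+12+14)/4 = 19/2.
E[N | machine 2] = (4+7+9+14)/4 = 17/2.
By the law of total expectation,
E[N] = (5/9)·(19/2) + (4/9)·(17/2) = 163/18.

163/18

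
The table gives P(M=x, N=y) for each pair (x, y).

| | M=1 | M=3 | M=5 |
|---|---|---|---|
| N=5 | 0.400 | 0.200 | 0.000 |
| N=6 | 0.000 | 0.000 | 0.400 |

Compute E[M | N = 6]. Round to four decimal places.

5.0000

P(N = 6) = 0.400.
Σ M·P over the event = 5·(0.400) = 2.000.
E[M | N = 6] = (2.000) / (0.400) = 5.0000.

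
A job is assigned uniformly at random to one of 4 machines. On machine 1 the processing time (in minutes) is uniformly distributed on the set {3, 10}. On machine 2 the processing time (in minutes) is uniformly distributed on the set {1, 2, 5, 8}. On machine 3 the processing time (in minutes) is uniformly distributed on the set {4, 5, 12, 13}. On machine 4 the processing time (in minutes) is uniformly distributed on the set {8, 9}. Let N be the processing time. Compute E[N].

E[N | machine 1] = (3+10)/2 = 13/2.
E[N | machine 2] = (1+2+5+8)/4 = 4.
E[N | machine 3] = (4+5+12+13)/4 = 17/2.
E[N | machine 4] = (8+9)/2 = 17/2.
E[N] = (1/4)·(13/2) + (1/4)·(4) + (1/4)·(17/2) + (1/4)·(17/2) = 55/8.

55/8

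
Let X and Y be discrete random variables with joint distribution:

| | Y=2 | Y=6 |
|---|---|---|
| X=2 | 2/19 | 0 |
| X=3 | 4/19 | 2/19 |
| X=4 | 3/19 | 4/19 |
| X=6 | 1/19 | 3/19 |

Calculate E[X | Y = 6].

P(Y = 6) = 9/19.
Σ X·P over the event = 3·(2/19) + 4·(4/19) + 6·(3/19) = 40/19.
E[X | Y = 6] = (40/19) / (9/19) = 40/9.

40/9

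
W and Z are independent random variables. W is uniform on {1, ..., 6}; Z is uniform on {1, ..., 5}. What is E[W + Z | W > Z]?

7

P(W > Z) = 1/2.
Summing (W+Z)·P(x,y) over outcomes with W > Z gives 7/2.
E[W + Z | W > Z] = (7/2) / (1/2) = 7.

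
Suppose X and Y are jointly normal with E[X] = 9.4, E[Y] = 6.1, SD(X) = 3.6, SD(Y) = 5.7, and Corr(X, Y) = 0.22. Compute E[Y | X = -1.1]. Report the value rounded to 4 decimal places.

E[Y | X=x] = μ_Y + ρ(σ_Y/σ_X)(x − μ_X) for jointly normal variables.
E[Y | X=-1.1] = 6.1 + (0.22)·(5.7/3.6)·(-1.1 − (9.4)) = 6.1 + (0.34833)·(-10.5) = 2.4425.

2.4425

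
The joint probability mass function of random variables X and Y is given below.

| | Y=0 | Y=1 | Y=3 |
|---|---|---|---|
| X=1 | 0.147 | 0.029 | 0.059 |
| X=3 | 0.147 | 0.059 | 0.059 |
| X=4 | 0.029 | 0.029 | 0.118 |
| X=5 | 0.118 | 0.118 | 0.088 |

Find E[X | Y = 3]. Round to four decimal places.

3.5432

P(Y = 3) = 0.324.
Summing X·P(X=x,Y=y) over the conditioning event gives 1.148.
E[X | Y = 3] = (1.148) / (0.324) = 3.5432.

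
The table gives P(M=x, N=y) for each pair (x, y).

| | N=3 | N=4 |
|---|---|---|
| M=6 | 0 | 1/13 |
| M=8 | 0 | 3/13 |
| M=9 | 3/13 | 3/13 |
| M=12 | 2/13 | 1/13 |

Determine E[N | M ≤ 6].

4

P(M ≤ 6) = 1/13.
Summing N·P(M=x,N=y) over the conditioning event gives 4/13.
E[N | M ≤ 6] = (4/13) / (1/13) = 4.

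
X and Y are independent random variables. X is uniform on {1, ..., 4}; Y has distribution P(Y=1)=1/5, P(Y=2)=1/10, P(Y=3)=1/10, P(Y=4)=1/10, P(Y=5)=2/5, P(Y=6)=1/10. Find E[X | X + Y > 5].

35/13

P(X + Y > 5) = 13/20.
Summing X·P(x,y) over outcomes with X + Y > 5 gives 7/4.
E[X | X + Y > 5] = (7/4) / (13/20) = 35/13.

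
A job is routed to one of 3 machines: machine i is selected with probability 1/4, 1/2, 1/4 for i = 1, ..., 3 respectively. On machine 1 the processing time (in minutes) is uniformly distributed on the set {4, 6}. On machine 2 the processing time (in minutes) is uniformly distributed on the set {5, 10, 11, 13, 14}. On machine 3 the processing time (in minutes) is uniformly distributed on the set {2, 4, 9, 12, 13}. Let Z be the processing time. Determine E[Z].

E[Z | machine 1] = (4+6)/2 = 5.
E[Z | machine 2] = (5+10+11+13+14)/5 = 53/5.
E[Z | machine 3] = (2+4+9+12+13)/5 = 8.
E[Z] = (1/4)·(5) + (1/2)·(53/5) + (1/4)·(8) = 171/20.

171/20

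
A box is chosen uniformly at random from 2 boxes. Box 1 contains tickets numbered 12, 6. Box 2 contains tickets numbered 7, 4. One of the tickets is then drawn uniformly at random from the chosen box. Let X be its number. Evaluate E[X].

29/4

E[X | box 1] = (12+6)/2 = 9.
E[X | box 2] = (7+4)/2 = 11/2.
E[X] = (1/2)·(9) + (1/2)·(11/2) = 29/4.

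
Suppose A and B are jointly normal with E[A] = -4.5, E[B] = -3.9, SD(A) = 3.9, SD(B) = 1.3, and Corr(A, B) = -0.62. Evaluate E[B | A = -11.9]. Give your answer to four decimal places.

For a bivariate normal, E[B | A=x] = μ_B + ρ·(σ_B/σ_A)·(x − μ_A).
E[B | A=-11.9] = -3.9 + (-0.62)·(1.3/3.9)·(-11.9 − (-4.5)) = -3.9 + (-0.206667)·(-7.4) = -2.3707.

-2.3707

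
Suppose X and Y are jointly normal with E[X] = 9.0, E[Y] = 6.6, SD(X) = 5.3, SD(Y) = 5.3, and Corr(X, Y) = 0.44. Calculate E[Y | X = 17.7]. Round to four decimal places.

E[Y | X=x] = μ_Y + ρ(σ_Y/σ_X)(x − μ_X) for jointly normal variables.
E[Y | X=17.7] = 6.6 + (0.44)·(5.3/5.3)·(17.7 − (9.0)) = 6.6 + (0.44)·(8.7) = 10.4280.

10.4280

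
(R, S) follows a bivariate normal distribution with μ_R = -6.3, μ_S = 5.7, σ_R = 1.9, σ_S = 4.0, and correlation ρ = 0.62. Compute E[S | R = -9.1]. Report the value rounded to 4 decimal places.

For a bivariate normal, E[S | R=x] = μ_S + ρ·(σ_S/σ_R)·(x − μ_R).
E[S | R=-9.1] = 5.7 + (0.62)·(4.0/1.9)·(-9.1 − (-6.3)) = 5.7 + (1.30526)·(-2.8) = 2.0453.

2.0453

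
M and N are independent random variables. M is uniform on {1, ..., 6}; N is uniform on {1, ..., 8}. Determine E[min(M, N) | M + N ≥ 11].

49/10

P(M + N ≥ 11) = 5/24.
Summing min(M,N)·P(x,y) over outcomes with M + N ≥ 11 gives 49/48.
E[min(M, N) | M + N ≥ 11] = (49/48) / (5/24) = 49/10.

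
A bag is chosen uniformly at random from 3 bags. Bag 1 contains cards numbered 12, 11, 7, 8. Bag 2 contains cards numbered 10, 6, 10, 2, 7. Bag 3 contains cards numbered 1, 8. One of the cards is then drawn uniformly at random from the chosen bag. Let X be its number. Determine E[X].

E[X | bag 1] = (12+11+7+8)/4 = 19/2.
E[X | bag 2] = (10+6+10+2+7)/5 = 7.
E[X | bag 3] = (1+8)/2 = 9/2.
By the law of total expectation,
E[X] = (1/3)·(19/2) + (1/3)·(7) + (1/3)·(9/2) = 7.

7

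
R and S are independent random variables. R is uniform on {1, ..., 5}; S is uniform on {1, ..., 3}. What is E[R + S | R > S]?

17/3

Outcomes with R > S: (2,1), (3,1), (3,2), (4,1), (4,2), (4,3), (5,1), (5,2), (5,3), each with probability 1/15.
E[R + S | R > S] = (3 + 4 + 5 + 5 + 6 + 7 + 6 + 7 + 8) / 9 = 17/3.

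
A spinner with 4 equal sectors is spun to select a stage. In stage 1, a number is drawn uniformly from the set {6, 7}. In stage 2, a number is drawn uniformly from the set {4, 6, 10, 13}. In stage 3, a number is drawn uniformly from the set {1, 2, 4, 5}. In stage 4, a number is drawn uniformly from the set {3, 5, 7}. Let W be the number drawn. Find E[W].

E[W | stage 1] = (6+7)/2 = 13/2.
E[W | stage 2] = (4+6+10+13)/4 = 33/4.
E[W | stage 3] = (1+2+4+5)/4 = 3.
E[W | stage 4] = (3+5+7)/3 = 5.
By the law of total expectation,
E[W] = (1/4)·(13/2) + (1/4)·(33/4) + (1/4)·(3) + (1/4)·(5) = 91/16.

91/16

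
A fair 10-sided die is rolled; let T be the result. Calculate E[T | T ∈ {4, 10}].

P(T ∈ {4, 10}) = 1/5.
Σ over the event: 4·1/10 + 10·1/10 = 7/5.
E[T | T ∈ {4, 10}] = (7/5) / (1/5) = 7.

7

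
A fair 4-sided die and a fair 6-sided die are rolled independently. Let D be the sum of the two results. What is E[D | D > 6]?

P(D > 6) = 5/12.
Σ over the event: 7·1/6 + 8·1/8 + 9·1/12 + 10·1/24 = 10/3.
E[D | D > 6] = (10/3) / (5/12) = 8.

8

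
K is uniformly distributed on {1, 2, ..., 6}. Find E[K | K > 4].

11/2

Given K > 4, K is equally likely to be any of {5, 6}.
E[K | K > 4] = (5 + 6) / 2 = 11/2.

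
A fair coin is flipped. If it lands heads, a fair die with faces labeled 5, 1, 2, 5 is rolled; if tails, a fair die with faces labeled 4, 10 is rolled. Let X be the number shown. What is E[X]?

E[X | heads] = (5+1+2+5)/4 = 13/4.
E[X | tails] = (4+10)/2 = 7.
By the law of total expectation,
E[X] = (1/2)·(13/4) + (1/2)·(7) = 41/8.

41/8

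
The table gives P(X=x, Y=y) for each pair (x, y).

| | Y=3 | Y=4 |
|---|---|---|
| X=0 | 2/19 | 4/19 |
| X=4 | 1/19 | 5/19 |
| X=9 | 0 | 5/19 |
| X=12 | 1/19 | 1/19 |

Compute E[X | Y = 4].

77/15

P(Y = 4) = 15/19.
Σ X·P over the event = 0·(4/19) + 4·(5/19) + 9·(5/19) + 12·(1/19) = 77/19.
E[X | Y = 4] = (77/19) / (15/19) = 77/15.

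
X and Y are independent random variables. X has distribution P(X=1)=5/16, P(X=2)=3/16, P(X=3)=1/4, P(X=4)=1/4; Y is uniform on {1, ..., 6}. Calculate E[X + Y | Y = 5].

P(Y = 5) = 1/6.
Summing (X+Y)·P(x,y) over outcomes with Y = 5 gives 119/96.
E[X + Y | Y = 5] = (119/96) / (1/6) = 119/16.

119/16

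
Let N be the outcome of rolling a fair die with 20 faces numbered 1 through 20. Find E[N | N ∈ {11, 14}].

25/2

P(N ∈ {11, 14}) = 1/10.
Σ over the event: 11·1/20 + 14·1/20 = 5/4.
E[N | N ∈ {11, 14}] = (5/4) / (1/10) = 25/2.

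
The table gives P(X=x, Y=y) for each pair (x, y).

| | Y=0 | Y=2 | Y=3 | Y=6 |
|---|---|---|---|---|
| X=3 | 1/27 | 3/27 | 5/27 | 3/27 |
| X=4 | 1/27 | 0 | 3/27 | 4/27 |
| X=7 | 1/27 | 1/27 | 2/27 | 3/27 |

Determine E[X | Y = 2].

P(Y = 2) = 4/27.
Σ X·P over the event = 3·(3/27) + 7·(1/27) = 16/27.
E[X | Y = 2] = (16/27) / (4/27) = 4.

4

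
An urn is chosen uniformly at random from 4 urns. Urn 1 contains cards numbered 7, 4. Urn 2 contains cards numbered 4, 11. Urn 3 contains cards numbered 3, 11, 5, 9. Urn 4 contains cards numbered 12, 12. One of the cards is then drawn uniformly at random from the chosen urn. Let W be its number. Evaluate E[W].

8

E[W | urn 1] = (7+4)/2 = 11/2.
E[W | urn 2] = (4+11)/2 = 15/2.
E[W | urn 3] = (3+11+5+9)/4 = 7.
E[W | urn 4] = (12+12)/2 = 12.
E[W] = (1/4)·(11/2) + (1/4)·(15/2) + (1/4)·(7) + (1/4)·(12) = 8.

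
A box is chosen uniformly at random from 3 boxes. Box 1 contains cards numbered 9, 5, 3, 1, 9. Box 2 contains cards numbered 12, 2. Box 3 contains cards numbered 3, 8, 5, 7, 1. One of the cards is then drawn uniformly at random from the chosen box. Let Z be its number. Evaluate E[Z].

E[Z | box 1] = (9+5+3+1+9)/5 = 27/5.
E[Z | box 2] = (12+2)/2 = 7.
E[Z | box 3] = (3+8+5+7+1)/5 = 24/5.
E[Z] = (1/3)·(27/5) + (1/3)·(7) + (1/3)·(24/5) = 86/15.

86/15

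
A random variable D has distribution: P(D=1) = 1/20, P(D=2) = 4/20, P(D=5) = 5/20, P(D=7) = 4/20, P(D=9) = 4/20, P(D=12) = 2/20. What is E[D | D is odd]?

45/7

P(D is odd) = 7/10.
Σ over the event: 1·1/20 + 5·1/4 + 7·1/5 + 9·1/5 = 9/2.
E[D | D is odd] = (9/2) / (7/10) = 45/7.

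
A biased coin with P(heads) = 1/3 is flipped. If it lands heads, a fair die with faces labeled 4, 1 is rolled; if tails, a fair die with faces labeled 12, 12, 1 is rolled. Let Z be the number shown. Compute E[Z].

115/18

E[Z | heads] = (4+1)/2 = 5/2.
E[Z | tails] = (12+12+1)/3 = 25/3.
By the law of total expectation,
E[Z] = (1/3)·(5/2) + (2/3)·(25/3) = 115/18.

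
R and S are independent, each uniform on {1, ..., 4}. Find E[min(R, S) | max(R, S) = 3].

Outcomes with max(R, S) = 3: (1,3), (2,3), (3,1), (3,2), (3,3), each with probability 1/16.
E[min(R, S) | max(R, S) = 3] = (1 + 2 + 1 + 2 + 3) / 5 = 9/5.

9/5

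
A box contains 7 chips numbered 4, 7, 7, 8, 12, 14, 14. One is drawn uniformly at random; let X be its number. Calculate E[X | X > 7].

P(X > 7) = 4/7.
Σ over the event: 8·1/7 + 12·1/7 + 14·2/7 = 48/7.
E[X | X > 7] = (48/7) / (4/7) = 12.

12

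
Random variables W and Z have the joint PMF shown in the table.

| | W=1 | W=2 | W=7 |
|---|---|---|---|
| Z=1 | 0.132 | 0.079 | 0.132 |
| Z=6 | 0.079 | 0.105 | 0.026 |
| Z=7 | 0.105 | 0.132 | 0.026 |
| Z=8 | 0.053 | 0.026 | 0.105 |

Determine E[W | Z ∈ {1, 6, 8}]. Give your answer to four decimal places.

P(Z ∈ {1, 6, 8}) = 0.737.
Summing W·P(W=x,Z=y) over the conditioning event gives 2.525.
E[W | Z ∈ {1, 6, 8}] = (2.525) / (0.737) = 3.4261.

3.4261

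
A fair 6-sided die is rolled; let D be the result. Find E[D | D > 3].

5

Given D > 3, D is equally likely to be any of {4, 5, 6}.
E[D | D > 3] = (4 + 5 + 6) / 3 = 5.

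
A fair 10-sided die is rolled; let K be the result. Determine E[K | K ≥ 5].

15/2

Given K ≥ 5, K is equally likely to be any of {5, 6, 7, 8, 9, 10}.
E[K | K ≥ 5] = (5 + 6 + 7 + 8 + 9 + 10) / 6 = 15/2.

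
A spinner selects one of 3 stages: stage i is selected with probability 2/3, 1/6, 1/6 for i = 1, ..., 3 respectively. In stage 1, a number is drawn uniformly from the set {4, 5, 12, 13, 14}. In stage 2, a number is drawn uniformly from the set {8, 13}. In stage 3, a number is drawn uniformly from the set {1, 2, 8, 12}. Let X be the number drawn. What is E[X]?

E[X | stage 1] = (4+5+12+13+14)/5 = 48/5.
E[X | stage 2] = (8+13)/2 = 21/2.
E[X | stage 3] = (1+2+8+12)/4 = 23/4.
E[X] = (2/3)·(48/5) + (1/6)·(21/2) + (1/6)·(23/4) = 1093/120.

1093/120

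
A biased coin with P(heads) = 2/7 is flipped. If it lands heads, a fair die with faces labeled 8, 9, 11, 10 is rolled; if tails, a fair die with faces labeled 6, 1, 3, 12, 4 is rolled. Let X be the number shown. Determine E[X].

45/7

E[X | heads] = (8+9+11+10)/4 = 19/2.
E[X | tails] = (6+1+3+12+4)/5 = 26/5.
By the law of total expectation,
E[X] = (2/7)·(19/2) + (5/7)·(26/5) = 45/7.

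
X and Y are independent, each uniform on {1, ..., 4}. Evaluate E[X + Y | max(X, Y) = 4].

44/7

Outcomes with max(X, Y) = 4: (1,4), (2,4), (3,4), (4,1), (4,2), (4,3), (4,4), each with probability 1/16.
E[X + Y | max(X, Y) = 4] = (5 + 6 + 7 + 5 + 6 + 7 + 8) / 7 = 44/7.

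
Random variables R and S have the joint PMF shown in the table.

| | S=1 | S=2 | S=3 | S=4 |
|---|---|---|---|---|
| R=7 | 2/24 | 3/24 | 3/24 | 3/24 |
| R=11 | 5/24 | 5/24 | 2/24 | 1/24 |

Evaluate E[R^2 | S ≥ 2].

P(S ≥ 2) = 17/24.
Summing R^2·P(R=x,S=y) over the conditioning event gives 1409/24.
E[R^2 | S ≥ 2] = (1409/24) / (17/24) = 1409/17.

1409/17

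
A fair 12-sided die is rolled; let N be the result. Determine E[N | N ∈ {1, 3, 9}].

13/3

P(N ∈ {1, 3, 9}) = 1/4.
Σ over the event: 1·1/12 + 3·1/12 + 9·1/12 = 13/12.
E[N | N ∈ {1, 3, 9}] = (13/12) / (1/4) = 13/3.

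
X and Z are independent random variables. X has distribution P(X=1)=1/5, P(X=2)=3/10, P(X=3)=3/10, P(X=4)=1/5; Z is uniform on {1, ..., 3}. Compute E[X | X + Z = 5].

P(X + Z = 5) = 4/15.
Summing X·P(x,y) over outcomes with X + Z = 5 gives 23/30.
E[X | X + Z = 5] = (23/30) / (4/15) = 23/8.

23/8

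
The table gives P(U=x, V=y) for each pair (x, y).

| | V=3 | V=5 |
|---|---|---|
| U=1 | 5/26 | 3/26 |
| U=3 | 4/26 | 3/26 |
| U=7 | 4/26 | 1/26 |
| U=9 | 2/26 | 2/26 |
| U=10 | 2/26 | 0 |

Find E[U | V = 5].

37/9

P(V = 5) = 9/26.
Σ U·P over the event = 1·(3/26) + 3·(3/26) + 7·(1/26) + 9·(2/26) = 37/26.
E[U | V = 5] = (37/26) / (9/26) = 37/9.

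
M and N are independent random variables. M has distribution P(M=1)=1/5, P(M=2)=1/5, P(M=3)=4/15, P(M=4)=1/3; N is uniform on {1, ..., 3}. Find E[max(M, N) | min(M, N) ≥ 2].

79/24

P(min(M, N) ≥ 2) = 8/15.
Summing max(M,N)·P(x,y) over outcomes with min(M, N) ≥ 2 gives 79/45.
E[max(M, N) | min(M, N) ≥ 2] = (79/45) / (8/15) = 79/24.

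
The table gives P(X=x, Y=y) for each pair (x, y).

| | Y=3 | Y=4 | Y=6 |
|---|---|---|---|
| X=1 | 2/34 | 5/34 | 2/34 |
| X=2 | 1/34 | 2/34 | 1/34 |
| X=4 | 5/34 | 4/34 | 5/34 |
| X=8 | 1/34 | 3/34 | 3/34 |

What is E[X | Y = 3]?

32/9

P(Y = 3) = 9/34.
Σ X·P over the event = 1·(2/34) + 2·(1/34) + 4·(5/34) + 8·(1/34) = 16/17.
E[X | Y = 3] = (16/17) / (9/34) = 32/9.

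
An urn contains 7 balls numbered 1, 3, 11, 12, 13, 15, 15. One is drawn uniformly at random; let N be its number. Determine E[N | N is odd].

P(N is odd) = 6/7.
Σ over the event: 1·1/7 + 3·1/7 + 11·1/7 + 13·1/7 + 15·2/7 = 58/7.
E[N | N is odd] = (58/7) / (6/7) = 29/3.

29/3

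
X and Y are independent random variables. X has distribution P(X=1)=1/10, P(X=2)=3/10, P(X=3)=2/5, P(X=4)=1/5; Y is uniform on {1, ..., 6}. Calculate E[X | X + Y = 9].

P(X + Y = 9) = 1/10.
Summing X·P(x,y) over outcomes with X + Y = 9 gives 1/3.
E[X | X + Y = 9] = (1/3) / (1/10) = 10/3.

10/3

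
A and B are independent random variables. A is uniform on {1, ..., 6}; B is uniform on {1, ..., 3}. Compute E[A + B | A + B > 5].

64/9

Outcomes with A + B > 5: (3,3), (4,2), (4,3), (5,1), (5,2), (5,3), (6,1), (6,2), (6,3), each with probability 1/18.
E[A + B | A + B > 5] = (6 + 6 + 7 + 6 + 7 + 8 + 7 + 8 + 9) / 9 = 64/9.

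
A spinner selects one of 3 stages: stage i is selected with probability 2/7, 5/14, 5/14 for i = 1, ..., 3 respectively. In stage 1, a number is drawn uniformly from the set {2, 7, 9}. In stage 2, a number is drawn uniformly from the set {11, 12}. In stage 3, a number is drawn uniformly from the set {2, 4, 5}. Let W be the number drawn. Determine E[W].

599/84

E[W | stage 1] = (2+7+9)/3 = 6.
E[W | stage 2] = (11+12)/2 = 23/2.
E[W | stage 3] = (2+4+5)/3 = 11/3.
E[W] = (2/7)·(6) + (5/14)·(23/2) + (5/14)·(11/3) = 599/84.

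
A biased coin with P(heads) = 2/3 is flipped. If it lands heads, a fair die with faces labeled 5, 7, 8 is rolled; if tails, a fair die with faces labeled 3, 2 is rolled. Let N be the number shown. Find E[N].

E[N | heads] = (5+7+8)/3 = 20/3.
E[N | tails] = (3+2)/2 = 5/2.
E[N] = (2/3)·(20/3) + (1/3)·(5/2) = 95/18.

95/18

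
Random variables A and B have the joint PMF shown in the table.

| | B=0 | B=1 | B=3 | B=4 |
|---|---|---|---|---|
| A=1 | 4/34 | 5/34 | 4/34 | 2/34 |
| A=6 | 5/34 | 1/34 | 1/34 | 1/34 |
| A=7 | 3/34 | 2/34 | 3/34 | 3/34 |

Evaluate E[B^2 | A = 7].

7

P(A = 7) = 11/34.
Summing B^2·P(A=x,B=y) over the conditioning event gives 77/34.
E[B^2 | A = 7] = (77/34) / (11/34) = 7.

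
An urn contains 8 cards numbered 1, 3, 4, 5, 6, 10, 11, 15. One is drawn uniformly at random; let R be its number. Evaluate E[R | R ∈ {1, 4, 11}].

16/3

P(R ∈ {1, 4, 11}) = 3/8.
Σ over the event: 1·1/8 + 4·1/8 + 11·1/8 = 2.
E[R | R ∈ {1, 4, 11}] = (2) / (3/8) = 16/3.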